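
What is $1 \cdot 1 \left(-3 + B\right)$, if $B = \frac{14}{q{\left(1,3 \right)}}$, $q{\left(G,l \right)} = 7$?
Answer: $-1$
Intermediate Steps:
$B = 2$ ($B = \frac{14}{7} = 14 \cdot \frac{1}{7} = 2$)
$1 \cdot 1 \left(-3 + B\right) = 1 \cdot 1 \left(-3 + 2\right) = 1 \left(-1\right) = -1$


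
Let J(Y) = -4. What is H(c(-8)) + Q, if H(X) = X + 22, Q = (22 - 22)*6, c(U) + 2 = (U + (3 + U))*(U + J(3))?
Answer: 176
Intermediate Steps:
c(U) = -2 + (-4 + U)*(3 + 2*U) (c(U) = -2 + (U + (3 + U))*(U - 4) = -2 + (3 + 2*U)*(-4 + U) = -2 + (-4 + U)*(3 + 2*U))
Q = 0 (Q = 0*6 = 0)
H(X) = 22 + X
H(c(-8)) + Q = (22 + (-14 - 5*(-8) + 2*(-8)²)) + 0 = (22 + (-14 + 40 + 2*64)) + 0 = (22 + (-14 + 40 + 128)) + 0 = (22 + 154) + 0 = 176 + 0 = 176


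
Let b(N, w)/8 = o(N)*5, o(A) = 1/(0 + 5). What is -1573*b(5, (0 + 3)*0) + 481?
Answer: -12103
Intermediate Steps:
o(A) = ⅕ (o(A) = 1/5 = ⅕)
b(N, w) = 8 (b(N, w) = 8*((⅕)*5) = 8*1 = 8)
-1573*b(5, (0 + 3)*0) + 481 = -1573*8 + 481 = -12584 + 481 = -12103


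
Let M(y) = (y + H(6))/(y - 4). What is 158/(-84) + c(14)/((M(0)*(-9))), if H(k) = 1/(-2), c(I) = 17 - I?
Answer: -191/42 ≈ -4.5476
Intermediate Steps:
H(k) = -1/2
M(y) = (-1/2 + y)/(-4 + y) (M(y) = (y - 1/2)/(y - 4) = (-1/2 + y)/(-4 + y))
158/(-84) + c(14)/((M(0)*(-9))) = 158/(-84) + (17 - 1*14)/((((-1/2 + 0)/(-4 + 0))*(-9))) = 158*(-1/84) + (17 - 14)/(((-1/2/(-4))*(-9))) = -79/42 + 3/((-1/4*(-1/2)*(-9))) = -79/42 + 3/(((1/8)*(-9))) = -79/42 + 3/(-9/8) = -79/42 + 3*(-8/9) = -79/42 - 8/3 = -191/42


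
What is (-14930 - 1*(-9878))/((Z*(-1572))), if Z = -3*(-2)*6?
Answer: 421/4716 ≈ 0.089271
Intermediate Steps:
Z = 36 (Z = 6*6 = 36)
(-14930 - 1*(-9878))/((Z*(-1572))) = (-14930 - 1*(-9878))/((36*(-1572))) = (-14930 + 9878)/(-56592) = -5052*(-1/56592) = 421/4716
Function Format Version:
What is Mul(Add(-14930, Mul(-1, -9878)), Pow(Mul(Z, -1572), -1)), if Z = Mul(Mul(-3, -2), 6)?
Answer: Rational(421, 4716) ≈ 0.089271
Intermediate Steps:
Z = 36 (Z = Mul(6, 6) = 36)
Mul(Add(-14930, Mul(-1, -9878)), Pow(Mul(Z, -1572), -1)) = Mul(Add(-14930, Mul(-1, -9878)), Pow(Mul(36, -1572), -1)) = Mul(Add(-14930, 9878), Pow(-56592, -1)) = Mul(-5052, Rational(-1, 56592)) = Rational(421, 4716)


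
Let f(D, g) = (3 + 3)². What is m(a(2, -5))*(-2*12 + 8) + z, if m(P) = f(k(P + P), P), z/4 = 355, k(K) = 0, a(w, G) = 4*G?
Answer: 844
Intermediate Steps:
z = 1420 (z = 4*355 = 1420)
f(D, g) = 36 (f(D, g) = 6² = 36)
m(P) = 36
m(a(2, -5))*(-2*12 + 8) + z = 36*(-2*12 + 8) + 1420 = 36*(-24 + 8) + 1420 = 36*(-16) + 1420 = -576 + 1420 = 844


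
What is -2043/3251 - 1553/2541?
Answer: -10240066/8260791 ≈ -1.2396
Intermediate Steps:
-2043/3251 - 1553/2541 = -10240066/8260791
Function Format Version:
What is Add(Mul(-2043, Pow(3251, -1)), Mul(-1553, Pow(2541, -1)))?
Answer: Rational(-10240066, 8260791) ≈ -1.2396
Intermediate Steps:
Add(Mul(-2043, Pow(3251, -1)), Mul(-1553, Pow(2541, -1))) = Add(Mul(-2043, Rational(1, 3251)), Mul(-1553, Rational(1, 2541))) = Add(Rational(-2043, 3251), Rational(-1553, 2541)) = Rational(-10240066, 8260791)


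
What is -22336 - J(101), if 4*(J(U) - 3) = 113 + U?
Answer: -44785/2 ≈ -22393.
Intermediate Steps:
J(U) = 125/4 + U/4 (J(U) = 3 + (113 + U)/4 = 3 + (113/4 + U/4) = 125/4 + U/4)
-22336 - J(101) = -22336 - (125/4 + (¼)*101) = -22336 - (125/4 + 101/4) = -22336 - 1*113/2 = -22336 - 113/2 = -44785/2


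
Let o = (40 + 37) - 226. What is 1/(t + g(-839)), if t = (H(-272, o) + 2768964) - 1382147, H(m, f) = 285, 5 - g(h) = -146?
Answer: 1/1387253 ≈ 7.2085e-7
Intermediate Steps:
o = -149 (o = 77 - 226 = -149)
g(h) = 151 (g(h) = 5 - 1*(-146) = 5 + 146 = 151)
t = 1387102 (t = (285 + 2768964) - 1382147 = 2769249 - 1382147 = 1387102)
1/(t + g(-839)) = 1/(1387102 + 151) = 1/1387253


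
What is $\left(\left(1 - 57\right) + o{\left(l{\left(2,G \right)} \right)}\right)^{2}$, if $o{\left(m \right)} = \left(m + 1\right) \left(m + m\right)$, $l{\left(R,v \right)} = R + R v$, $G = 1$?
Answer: $256$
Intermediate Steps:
$o{\left(m \right)} = 2 m \left(1 + m\right)$ ($o{\left(m \right)} = \left(1 + m\right) 2 m = 2 m \left(1 + m\right)$)
$\left(\left(1 - 57\right) + o{\left(l{\left(2,G \right)} \right)}\right)^{2} = \left(\left(1 - 57\right) + 2 \cdot 2 \left(1 + 1\right) \left(1 + 2 \left(1 + 1\right)\right)\right)^{2} = \left(\left(1 - 57\right) + 2 \cdot 2 \cdot 2 \left(1 + 2 \cdot 2\right)\right)^{2} = \left(-56 + 2 \cdot 4 \left(1 + 4\right)\right)^{2} = \left(-56 + 2 \cdot 4 \cdot 5\right)^{2} = \left(-56 + 40\right)^{2} = \left(-16\right)^{2} = 256$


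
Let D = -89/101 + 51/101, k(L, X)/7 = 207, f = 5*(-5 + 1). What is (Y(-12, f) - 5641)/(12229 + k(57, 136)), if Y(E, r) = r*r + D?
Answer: -529379/1381478 ≈ -0.38320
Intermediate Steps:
f = -20 (f = 5*(-4) = -20)
k(L, X) = 1449 (k(L, X) = 7*207 = 1449)
D = -38/101 (D = -89*1/101 + 51*(1/101) = -89/101 + 51/101 = -38/101 ≈ -0.37624)
Y(E, r) = -38/101 + r² (Y(E, r) = r*r - 38/101 = r² - 38/101 = -38/101 + r²)
(Y(-12, f) - 5641)/(12229 + k(57, 136)) = ((-38/101 + (-20)²) - 5641)/(12229 + 1449) = ((-38/101 + 400) - 5641)/13678 = (40362/101 - 5641)*(1/13678) = -529379/101*1/13678 = -529379/1381478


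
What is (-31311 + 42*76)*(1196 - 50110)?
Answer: 1375412766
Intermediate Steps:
(-31311 + 42*76)*(1196 - 50110) = (-31311 + 3192)*(-48914) = -28119*(-48914) = 1375412766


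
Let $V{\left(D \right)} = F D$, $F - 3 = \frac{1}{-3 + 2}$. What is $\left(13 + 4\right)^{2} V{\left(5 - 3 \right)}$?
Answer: $1156$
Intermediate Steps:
$F = 2$ ($F = 3 + \frac{1}{-3 + 2} = 3 + \frac{1}{-1} = 3 - 1 = 2$)
$V{\left(D \right)} = 2 D$
$\left(13 + 4\right)^{2} V{\left(5 - 3 \right)} = \left(13 + 4\right)^{2} \cdot 2 \left(5 - 3\right) = 17^{2} \cdot 2 \cdot 2 = 289 \cdot 4 = 1156$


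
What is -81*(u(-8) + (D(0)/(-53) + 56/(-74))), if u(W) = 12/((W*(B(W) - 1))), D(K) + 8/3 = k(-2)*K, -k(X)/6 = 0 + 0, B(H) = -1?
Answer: -27675/7844 ≈ -3.5282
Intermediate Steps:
k(X) = 0 (k(X) = -6*(0 + 0) = -6*0 = 0)
D(K) = -8/3 (D(K) = -8/3 + 0*K = -8/3 + 0 = -8/3)
u(W) = -6/W (u(W) = 12/((W*(-1 - 1))) = 12/((W*(-2))) = 12/((-2*W)) = 12*(-1/(2*W)) = -6/W)
-81*(u(-8) + (D(0)/(-53) + 56/(-74))) = -81*(-6/(-8) + (-8/3/(-53) + 56/(-74))) = -81*(-6*(-⅛) + (-8/3*(-1/53) + 56*(-1/74))) = -81*(¾ + (8/159 - 28/37)) = -81*(¾ - 4156/5883) = -81*1025/23532 = -27675/7844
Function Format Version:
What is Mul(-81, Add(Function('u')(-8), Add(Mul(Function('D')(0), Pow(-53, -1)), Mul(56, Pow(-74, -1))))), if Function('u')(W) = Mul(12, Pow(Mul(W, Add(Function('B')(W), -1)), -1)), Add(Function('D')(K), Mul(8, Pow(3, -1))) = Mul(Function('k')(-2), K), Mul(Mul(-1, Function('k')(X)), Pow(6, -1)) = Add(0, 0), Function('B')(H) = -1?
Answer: Rational(-27675, 7844) ≈ -3.5282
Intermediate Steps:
Function('k')(X) = 0 (Function('k')(X) = Mul(-6, Add(0, 0)) = Mul(-6, 0) = 0)
Function('D')(K) = Rational(-8, 3) (Function('D')(K) = Add(Rational(-8, 3), Mul(0, K)) = Add(Rational(-8, 3), 0) = Rational(-8, 3))
Function('u')(W) = Mul(-6, Pow(W, -1)) (Function('u')(W) = Mul(12, Pow(Mul(W, Add(-1, -1)), -1)) = Mul(12, Pow(Mul(W, -2), -1)) = Mul(12, Pow(Mul(-2, W), -1)) = Mul(12, Mul(Rational(-1, 2), Pow(W, -1))) = Mul(-6, Pow(W, -1)))
Mul(-81, Add(Function('u')(-8), Add(Mul(Function('D')(0), Pow(-53, -1)), Mul(56, Pow(-74, -1))))) = Mul(-81, Add(Mul(-6, Pow(-8, -1)), Add(Mul(Rational(-8, 3), Pow(-53, -1)), Mul(56, Pow(-74, -1))))) = Mul(-81, Add(Mul(-6, Rational(-1, 8)), Add(Mul(Rational(-8, 3), Rational(-1, 53)), Mul(56, Rational(-1, 74))))) = Mul(-81, Add(Rational(3, 4), Add(Rational(8, 159), Rational(-28, 37)))) = Mul(-81, Add(Rational(3, 4), Rational(-4156, 5883))) = Mul(-81, Rational(1025, 23532)) = Rational(-27675, 7844)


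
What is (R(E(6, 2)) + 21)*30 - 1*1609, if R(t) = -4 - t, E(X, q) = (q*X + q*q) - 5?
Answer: -1429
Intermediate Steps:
E(X, q) = -5 + q² + X*q (E(X, q) = (X*q + q²) - 5 = (q² + X*q) - 5 = -5 + q² + X*q)
(R(E(6, 2)) + 21)*30 - 1*1609 = ((-4 - (-5 + 2² + 6*2)) + 21)*30 - 1*1609 = ((-4 - (-5 + 4 + 12)) + 21)*30 - 1609 = ((-4 - 1*11) + 21)*30 - 1609 = ((-4 - 11) + 21)*30 - 1609 = (-15 + 21)*30 - 1609 = 6*30 - 1609 = 180 - 1609 = -1429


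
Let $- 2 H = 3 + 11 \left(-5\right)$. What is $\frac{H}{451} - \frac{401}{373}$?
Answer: $- \frac{171153}{168223} \approx -1.0174$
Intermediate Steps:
$H = 26$ ($H = - \frac{3 + 11 \left(-5\right)}{2} = - \frac{3 - 55}{2} = \left(- \frac{1}{2}\right) \left(-52\right) = 26$)
$\frac{H}{451} - \frac{401}{373} = \frac{26}{451} - \frac{401}{373} = - \frac{171153}{168223}$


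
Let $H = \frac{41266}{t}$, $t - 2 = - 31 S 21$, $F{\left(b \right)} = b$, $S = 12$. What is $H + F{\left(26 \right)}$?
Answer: $\frac{80897}{3905} \approx 20.716$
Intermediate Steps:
$t = -7810$ ($t = 2 + \left(-31\right) 12 \cdot 21 = 2 - 7812 = -7810$)
$H = - \frac{20633}{3905}$ ($H = \frac{41266}{-7810} = 41266 \left(- \frac{1}{7810}\right) = - \frac{20633}{3905} \approx -5.2837$)
$H + F{\left(26 \right)} = - \frac{20633}{3905} + 26 = \frac{80897}{3905}$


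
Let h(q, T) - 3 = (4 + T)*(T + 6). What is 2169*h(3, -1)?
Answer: 39042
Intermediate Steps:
h(q, T) = 3 + (4 + T)*(6 + T) (h(q, T) = 3 + (4 + T)*(T + 6) = 3 + (4 + T)*(6 + T))
2169*h(3, -1) = 2169*(27 + (-1)² + 10*(-1)) = 2169*(27 + 1 - 10) = 2169*18 = 39042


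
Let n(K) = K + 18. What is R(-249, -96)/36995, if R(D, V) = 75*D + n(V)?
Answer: -2679/5285 ≈ -0.50691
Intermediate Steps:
n(K) = 18 + K
R(D, V) = 18 + V + 75*D (R(D, V) = 75*D + (18 + V) = 18 + V + 75*D)
R(-249, -96)/36995 = (18 - 96 + 75*(-249))/36995 = (18 - 96 - 18675)*(1/36995) = -18753*1/36995 = -2679/5285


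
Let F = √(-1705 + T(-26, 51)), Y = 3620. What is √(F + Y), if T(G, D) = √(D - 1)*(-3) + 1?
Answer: √(3620 + I*√3*√(568 + 5*√2)) ≈ 60.167 + 0.3452*I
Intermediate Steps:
T(G, D) = 1 - 3*√(-1 + D) (T(G, D) = √(-1 + D)*(-3) + 1 = -3*√(-1 + D) + 1 = 1 - 3*√(-1 + D))
F = √(-1704 - 15*√2) (F = √(-1705 + (1 - 3*√(-1 + 51))) = √(-1705 + (1 - 15*√2)) = √(-1704 - 15*√2) ≈ 41.536*I)
√(F + Y) = √(√(-1704 - 15*√2) + 3620) = √(3620 + √(-1704 - 15*√2))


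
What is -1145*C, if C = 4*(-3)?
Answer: 13740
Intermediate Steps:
C = -12
-1145*C = -1145*(-12) = 13740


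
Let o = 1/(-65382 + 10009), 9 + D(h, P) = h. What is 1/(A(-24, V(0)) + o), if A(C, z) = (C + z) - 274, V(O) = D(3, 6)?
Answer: -55373/16833393 ≈ -0.0032895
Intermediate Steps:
D(h, P) = -9 + h
V(O) = -6 (V(O) = -9 + 3 = -6)
o = -1/55373 (o = 1/(-55373) = -1/55373 ≈ -1.8059e-5)
A(C, z) = -274 + C + z
1/(A(-24, V(0)) + o) = 1/((-274 - 24 - 6) - 1/55373) = 1/(-304 - 1/55373) = 1/(-16833393/55373) = -55373/16833393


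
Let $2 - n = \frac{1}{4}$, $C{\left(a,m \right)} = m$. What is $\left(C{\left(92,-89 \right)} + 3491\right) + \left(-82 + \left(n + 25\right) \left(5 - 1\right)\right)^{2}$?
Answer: $4027$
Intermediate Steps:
$n = \frac{7}{4}$ ($n = 2 - \frac{1}{4} = \frac{7}{4} \approx 1.75$)
$\left(C{\left(92,-89 \right)} + 3491\right) + \left(-82 + \left(n + 25\right) \left(5 - 1\right)\right)^{2} = \left(-89 + 3491\right) + \left(-82 + \left(\frac{7}{4} + 25\right) \left(5 - 1\right)\right)^{2} = 3402 + \left(-82 + \frac{107}{4} \cdot 4\right)^{2} = 3402 + \left(-82 + 107\right)^{2} = 3402 + 25^{2} = 3402 + 625 = 4027$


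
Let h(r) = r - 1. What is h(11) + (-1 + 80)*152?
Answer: 12018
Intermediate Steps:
h(r) = -1 + r
h(11) + (-1 + 80)*152 = (-1 + 11) + (-1 + 80)*152 = 10 + 79*152 = 10 + 12008 = 12018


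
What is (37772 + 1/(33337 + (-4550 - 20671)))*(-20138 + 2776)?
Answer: -2661226117593/4058 ≈ -6.5580e+8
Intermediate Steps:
(37772 + 1/(33337 + (-4550 - 20671)))*(-20138 + 2776) = (37772 + 1/(33337 - 25221))*(-17362) = (37772 + 1/8116)*(-17362) = (306557553/8116)*(-17362) = -2661226117593/4058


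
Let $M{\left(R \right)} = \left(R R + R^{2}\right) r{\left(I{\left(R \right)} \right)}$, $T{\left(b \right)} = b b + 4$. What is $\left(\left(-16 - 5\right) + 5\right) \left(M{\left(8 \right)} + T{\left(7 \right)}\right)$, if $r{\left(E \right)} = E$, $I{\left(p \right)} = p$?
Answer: $-17232$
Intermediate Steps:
$T{\left(b \right)} = 4 + b^{2}$ ($T{\left(b \right)} = b^{2} + 4 = 4 + b^{2}$)
$M{\left(R \right)} = 2 R^{3}$ ($M{\left(R \right)} = \left(R R + R^{2}\right) R = \left(R^{2} + R^{2}\right) R = 2 R^{2} R = 2 R^{3}$)
$\left(\left(-16 - 5\right) + 5\right) \left(M{\left(8 \right)} + T{\left(7 \right)}\right) = \left(\left(-16 - 5\right) + 5\right) \left(2 \cdot 8^{3} + \left(4 + 7^{2}\right)\right) = \left(-21 + 5\right) \left(2 \cdot 512 + \left(4 + 49\right)\right) = - 16 \left(1024 + 53\right) = \left(-16\right) 1077 = -17232$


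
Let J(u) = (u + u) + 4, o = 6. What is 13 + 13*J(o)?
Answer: 221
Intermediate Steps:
J(u) = 4 + 2*u (J(u) = 2*u + 4 = 4 + 2*u)
13 + 13*J(o) = 13 + 13*(4 + 2*6) = 13 + 13*(4 + 12) = 13 + 13*16 = 13 + 208 = 221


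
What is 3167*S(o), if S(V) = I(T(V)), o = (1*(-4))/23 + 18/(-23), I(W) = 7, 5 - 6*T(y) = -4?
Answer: 22169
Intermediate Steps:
T(y) = 3/2 (T(y) = ⅚ - ⅙*(-4) = ⅚ + ⅔ = 3/2)
o = -22/23 (o = -4*1/23 + 18*(-1/23) = -4/23 - 18/23 = -22/23 ≈ -0.95652)
S(V) = 7
3167*S(o) = 3167*7 = 22169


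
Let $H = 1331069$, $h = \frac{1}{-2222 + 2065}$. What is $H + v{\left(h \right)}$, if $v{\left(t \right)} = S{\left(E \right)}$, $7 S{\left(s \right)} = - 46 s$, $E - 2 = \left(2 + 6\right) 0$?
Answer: $\frac{9317391}{7} \approx 1.3311 \cdot 10^{6}$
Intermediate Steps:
$h = - \frac{1}{157}$ ($h = \frac{1}{-157} = - \frac{1}{157} \approx -0.0063694$)
$E = 2$ ($E = 2 + \left(2 + 6\right) 0 = 2 + 8 \cdot 0 = 2 + 0 = 2$)
$S{\left(s \right)} = - \frac{46 s}{7}$ ($S{\left(s \right)} = \frac{\left(-46\right) s}{7} = - \frac{46 s}{7}$)
$v{\left(t \right)} = - \frac{92}{7}$ ($v{\left(t \right)} = \left(- \frac{46}{7}\right) 2 = - \frac{92}{7}$)
$H + v{\left(h \right)} = 1331069 - \frac{92}{7} = \frac{9317391}{7}$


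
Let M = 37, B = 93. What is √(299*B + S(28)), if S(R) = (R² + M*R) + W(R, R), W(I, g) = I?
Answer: 3*√3295 ≈ 172.21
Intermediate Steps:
S(R) = R² + 38*R (S(R) = (R² + 37*R) + R = R² + 38*R)
√(299*B + S(28)) = √(299*93 + 28*(38 + 28)) = √(27807 + 28*66) = √(27807 + 1848) = √29655 = 3*√3295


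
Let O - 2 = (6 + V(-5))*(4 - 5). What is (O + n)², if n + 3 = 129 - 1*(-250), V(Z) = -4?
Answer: 141376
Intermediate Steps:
n = 376 (n = -3 + (129 - 1*(-250)) = -3 + (129 + 250) = -3 + 379 = 376)
O = 0 (O = 2 + (6 - 4)*(4 - 5) = 2 + 2*(-1) = 2 - 2 = 0)
(O + n)² = (0 + 376)² = 376² = 141376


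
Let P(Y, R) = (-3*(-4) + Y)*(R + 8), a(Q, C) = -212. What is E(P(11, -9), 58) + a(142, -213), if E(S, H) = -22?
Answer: -234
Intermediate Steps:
P(Y, R) = (8 + R)*(12 + Y) (P(Y, R) = (12 + Y)*(8 + R) = (8 + R)*(12 + Y))
E(P(11, -9), 58) + a(142, -213) = -22 - 212 = -234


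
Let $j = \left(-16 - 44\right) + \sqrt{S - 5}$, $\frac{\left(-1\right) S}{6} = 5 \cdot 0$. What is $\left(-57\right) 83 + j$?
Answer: $-4791 + i \sqrt{5} \approx -4791.0 + 2.2361 i$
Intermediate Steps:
$S = 0$ ($S = - 6 \cdot 5 \cdot 0 = \left(-6\right) 0 = 0$)
$j = -60 + i \sqrt{5}$ ($j = \left(-16 - 44\right) + \sqrt{0 - 5} = -60 + \sqrt{-5} = -60 + i \sqrt{5} \approx -60.0 + 2.2361 i$)
$\left(-57\right) 83 + j = \left(-57\right) 83 - \left(60 - i \sqrt{5}\right) = -4731 - \left(60 - i \sqrt{5}\right) = -4791 + i \sqrt{5}$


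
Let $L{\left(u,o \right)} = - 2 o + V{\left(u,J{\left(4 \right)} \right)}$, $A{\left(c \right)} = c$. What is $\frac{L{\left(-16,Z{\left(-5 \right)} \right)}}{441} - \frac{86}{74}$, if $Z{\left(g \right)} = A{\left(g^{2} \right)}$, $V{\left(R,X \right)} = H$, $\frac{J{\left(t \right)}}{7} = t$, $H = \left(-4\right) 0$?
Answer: $- \frac{20813}{16317} \approx -1.2755$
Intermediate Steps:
$H = 0$
$J{\left(t \right)} = 7 t$
$V{\left(R,X \right)} = 0$
$Z{\left(g \right)} = g^{2}$
$L{\left(u,o \right)} = - 2 o$ ($L{\left(u,o \right)} = - 2 o + 0 = - 2 o$)
$\frac{L{\left(-16,Z{\left(-5 \right)} \right)}}{441} - \frac{86}{74} = \frac{\left(-2\right) \left(-5\right)^{2}}{441} - \frac{86}{74} = \left(-2\right) 25 \cdot \frac{1}{441} - \frac{43}{37} = \left(-50\right) \frac{1}{441} - \frac{43}{37} = - \frac{50}{441} - \frac{43}{37} = - \frac{20813}{16317}$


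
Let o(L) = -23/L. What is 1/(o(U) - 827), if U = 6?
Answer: -6/4985 ≈ -0.0012036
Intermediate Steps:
1/(o(U) - 827) = 1/(-23/6 - 827) = 1/(-4985/6) = -6/4985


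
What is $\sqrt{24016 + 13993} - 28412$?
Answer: $-28412 + \sqrt{38009} \approx -28217.0$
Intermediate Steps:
$\sqrt{24016 + 13993} - 28412 = \sqrt{38009} - 28412 = -28412 + \sqrt{38009}$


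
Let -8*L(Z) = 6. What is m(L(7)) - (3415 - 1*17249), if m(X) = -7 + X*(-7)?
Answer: 55329/4 ≈ 13832.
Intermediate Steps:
L(Z) = -¾ (L(Z) = -⅛*6 = -¾)
m(X) = -7 - 7*X
m(L(7)) - (3415 - 1*17249) = (-7 - 7*(-¾)) - (3415 - 1*17249) = (-7 + 21/4) - (3415 - 17249) = -7/4 - 1*(-13834) = -7/4 + 13834 = 55329/4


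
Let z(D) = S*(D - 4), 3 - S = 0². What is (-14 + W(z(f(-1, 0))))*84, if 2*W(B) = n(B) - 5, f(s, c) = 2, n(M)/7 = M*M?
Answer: 9198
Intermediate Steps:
S = 3 (S = 3 - 1*0² = 3 - 1*0 = 3 + 0 = 3)
n(M) = 7*M² (n(M) = 7*(M*M) = 7*M²)
z(D) = -12 + 3*D (z(D) = 3*(D - 4) = 3*(-4 + D) = -12 + 3*D)
W(B) = -5/2 + 7*B²/2 (W(B) = (7*B² - 5)/2 = (-5 + 7*B²)/2 = -5/2 + 7*B²/2)
(-14 + W(z(f(-1, 0))))*84 = (-14 + (-5/2 + 7*(-12 + 3*2)²/2))*84 = (-14 + (-5/2 + 7*(-12 + 6)²/2))*84 = (-14 + (-5/2 + (7/2)*(-6)²))*84 = (-14 + (-5/2 + (7/2)*36))*84 = (-14 + (-5/2 + 126))*84 = (-14 + 247/2)*84 = (219/2)*84 = 9198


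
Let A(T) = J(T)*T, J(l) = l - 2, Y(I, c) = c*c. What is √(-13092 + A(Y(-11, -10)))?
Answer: 2*I*√823 ≈ 57.376*I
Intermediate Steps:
Y(I, c) = c²
J(l) = -2 + l
A(T) = T*(-2 + T) (A(T) = (-2 + T)*T = T*(-2 + T))
√(-13092 + A(Y(-11, -10))) = √(-13092 + (-10)²*(-2 + (-10)²)) = √(-13092 + 100*(-2 + 100)) = √(-13092 + 100*98) = √(-13092 + 9800) = √(-3292) = 2*I*√823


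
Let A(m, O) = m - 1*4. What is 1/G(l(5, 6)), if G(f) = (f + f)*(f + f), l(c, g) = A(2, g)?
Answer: 1/16 ≈ 0.062500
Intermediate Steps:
A(m, O) = -4 + m (A(m, O) = m - 4 = -4 + m)
l(c, g) = -2 (l(c, g) = -4 + 2 = -2)
G(f) = 4*f² (G(f) = (2*f)*(2*f) = 4*f²)
1/G(l(5, 6)) = 1/(4*(-2)²) = 1/(4*4) = 1/16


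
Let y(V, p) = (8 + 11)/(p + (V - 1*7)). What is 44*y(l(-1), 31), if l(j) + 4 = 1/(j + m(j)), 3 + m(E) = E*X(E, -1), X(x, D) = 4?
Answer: 6688/159 ≈ 42.063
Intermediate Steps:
m(E) = -3 + 4*E (m(E) = -3 + E*4 = -3 + 4*E)
l(j) = -4 + 1/(-3 + 5*j) (l(j) = -4 + 1/(j + (-3 + 4*j)) = -4 + 1/(-3 + 5*j))
y(V, p) = 19/(-7 + V + p) (y(V, p) = 19/(p + (V - 7)) = 19/(p + (-7 + V)) = 19/(-7 + V + p))
44*y(l(-1), 31) = 44*(19/(-7 + (13 - 20*(-1))/(-3 + 5*(-1)) + 31)) = 44*(19/(-7 + (13 + 20)/(-3 - 5) + 31)) = 44*(19/(-7 + 33/(-8) + 31)) = 44*(19/(-7 - 1/8*33 + 31)) = 44*(19/(-7 - 33/8 + 31)) = 44*(19/(159/8)) = 44*(19*(8/159)) = 44*(152/159) = 6688/159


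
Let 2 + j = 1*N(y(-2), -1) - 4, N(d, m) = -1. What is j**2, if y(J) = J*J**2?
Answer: 49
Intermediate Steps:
y(J) = J**3
j = -7 (j = -2 + (1*(-1) - 4) = -2 + (-1 - 4) = -2 - 5 = -7)
j**2 = (-7)**2 = 49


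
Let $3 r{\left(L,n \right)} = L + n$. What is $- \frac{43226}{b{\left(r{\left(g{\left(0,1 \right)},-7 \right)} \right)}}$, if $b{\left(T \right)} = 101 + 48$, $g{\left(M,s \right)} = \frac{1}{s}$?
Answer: $- \frac{43226}{149} \approx -290.11$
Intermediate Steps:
$r{\left(L,n \right)} = \frac{L}{3} + \frac{n}{3}$ ($r{\left(L,n \right)} = \frac{L + n}{3} = \frac{L}{3} + \frac{n}{3}$)
$b{\left(T \right)} = 149$
$- \frac{43226}{b{\left(r{\left(g{\left(0,1 \right)},-7 \right)} \right)}} = - \frac{43226}{149}$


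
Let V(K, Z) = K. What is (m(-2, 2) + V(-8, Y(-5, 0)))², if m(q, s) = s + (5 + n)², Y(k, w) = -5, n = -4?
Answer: 25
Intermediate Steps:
m(q, s) = 1 + s (m(q, s) = s + (5 - 4)² = s + 1² = s + 1 = 1 + s)
(m(-2, 2) + V(-8, Y(-5, 0)))² = ((1 + 2) - 8)² = (3 - 8)² = (-5)² = 25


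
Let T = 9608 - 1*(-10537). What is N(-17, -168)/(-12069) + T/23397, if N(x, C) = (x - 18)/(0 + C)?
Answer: 1945001045/2259027144 ≈ 0.86099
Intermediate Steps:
N(x, C) = (-18 + x)/C
T = 20145 (T = 9608 + 10537 = 20145)
N(-17, -168)/(-12069) + T/23397 = ((-18 - 17)/(-168))/(-12069) + 20145/23397 = -1/168*(-35)*(-1/12069) + 20145*(1/23397) = (5/24)*(-1/12069) + 6715/7799 = -5/289656 + 6715/7799 = 1945001045/2259027144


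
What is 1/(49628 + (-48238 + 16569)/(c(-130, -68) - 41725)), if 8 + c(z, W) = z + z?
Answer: 41993/2084060273 ≈ 2.0150e-5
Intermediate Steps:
c(z, W) = -8 + 2*z (c(z, W) = -8 + (z + z) = -8 + 2*z)
1/(49628 + (-48238 + 16569)/(c(-130, -68) - 41725)) = 1/(49628 + (-48238 + 16569)/((-8 + 2*(-130)) - 41725)) = 1/(49628 - 31669/((-8 - 260) - 41725)) = 1/(49628 - 31669/(-268 - 41725)) = 1/(49628 - 31669/(-41993)) = 1/(49628 - 31669*(-1/41993)) = 1/(49628 + 31669/41993) = 1/(2084060273/41993) = 41993/2084060273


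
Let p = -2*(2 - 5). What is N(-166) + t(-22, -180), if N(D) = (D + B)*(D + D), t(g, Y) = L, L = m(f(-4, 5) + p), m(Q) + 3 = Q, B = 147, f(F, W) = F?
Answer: 6307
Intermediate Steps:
p = 6 (p = -2*(-3) = 6)
m(Q) = -3 + Q
L = -1 (L = -3 + (-4 + 6) = -3 + 2 = -1)
t(g, Y) = -1
N(D) = 2*D*(147 + D) (N(D) = (D + 147)*(D + D) = (147 + D)*(2*D) = 2*D*(147 + D))
N(-166) + t(-22, -180) = 2*(-166)*(147 - 166) - 1 = 2*(-166)*(-19) - 1 = 6308 - 1 = 6307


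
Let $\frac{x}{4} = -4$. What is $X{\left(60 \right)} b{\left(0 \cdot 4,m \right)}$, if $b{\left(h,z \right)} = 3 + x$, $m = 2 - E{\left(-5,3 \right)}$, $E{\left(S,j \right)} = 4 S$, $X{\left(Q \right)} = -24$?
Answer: $312$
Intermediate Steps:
$x = -16$ ($x = 4 \left(-4\right) = -16$)
$m = 22$ ($m = 2 - 4 \left(-5\right) = 2 - -20 = 2 + 20 = 22$)
$b{\left(h,z \right)} = -13$ ($b{\left(h,z \right)} = 3 - 16 = -13$)
$X{\left(60 \right)} b{\left(0 \cdot 4,m \right)} = \left(-24\right) \left(-13\right) = 312$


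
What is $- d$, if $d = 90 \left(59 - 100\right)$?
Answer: $3690$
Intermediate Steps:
$d = -3690$ ($d = 90 \left(-41\right) = -3690$)
$- d = \left(-1\right) \left(-3690\right) = 3690$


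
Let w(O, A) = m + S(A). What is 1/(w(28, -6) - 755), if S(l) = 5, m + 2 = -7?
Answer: -1/759 ≈ -0.0013175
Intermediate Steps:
m = -9 (m = -2 - 7 = -9)
w(O, A) = -4 (w(O, A) = -9 + 5 = -4)
1/(w(28, -6) - 755) = 1/(-4 - 755) = 1/(-759) = -1/759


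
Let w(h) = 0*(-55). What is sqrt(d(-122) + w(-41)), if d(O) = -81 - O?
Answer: sqrt(41) ≈ 6.4031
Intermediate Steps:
w(h) = 0
sqrt(d(-122) + w(-41)) = sqrt((-81 - 1*(-122)) + 0) = sqrt((-81 + 122) + 0) = sqrt(41 + 0) = sqrt(41)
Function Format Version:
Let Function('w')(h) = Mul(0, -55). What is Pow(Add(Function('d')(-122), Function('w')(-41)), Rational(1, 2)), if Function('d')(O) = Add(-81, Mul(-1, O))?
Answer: Pow(41, Rational(1, 2)) ≈ 6.4031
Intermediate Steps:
Function('w')(h) = 0
Pow(Add(Function('d')(-122), Function('w')(-41)), Rational(1, 2)) = Pow(Add(Add(-81, Mul(-1, -122)), 0), Rational(1, 2)) = Pow(Add(Add(-81, 122), 0), Rational(1, 2)) = Pow(Add(41, 0), Rational(1, 2)) = Pow(41, Rational(1, 2))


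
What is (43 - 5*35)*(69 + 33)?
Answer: -13464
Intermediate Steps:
(43 - 5*35)*(69 + 33) = (43 - 175)*102 = -132*102 = -13464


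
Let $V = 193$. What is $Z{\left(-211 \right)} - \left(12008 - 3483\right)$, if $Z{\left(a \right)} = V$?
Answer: $-8332$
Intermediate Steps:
$Z{\left(a \right)} = 193$
$Z{\left(-211 \right)} - \left(12008 - 3483\right) = 193 - \left(12008 - 3483\right) = 193 - 8525 = -8332$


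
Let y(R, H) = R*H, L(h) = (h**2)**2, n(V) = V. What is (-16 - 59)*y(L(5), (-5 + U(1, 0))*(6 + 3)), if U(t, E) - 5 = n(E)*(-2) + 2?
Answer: -843750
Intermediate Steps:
L(h) = h**4
U(t, E) = 7 - 2*E (U(t, E) = 5 + (E*(-2) + 2) = 5 + (-2*E + 2) = 5 + (2 - 2*E) = 7 - 2*E)
y(R, H) = H*R
(-16 - 59)*y(L(5), (-5 + U(1, 0))*(6 + 3)) = (-16 - 59)*(((-5 + (7 - 2*0))*(6 + 3))*5**4) = -75*(-5 + (7 + 0))*9*625 = -75*(-5 + 7)*9*625 = -75*2*9*625 = -1350*625 = -75*11250 = -843750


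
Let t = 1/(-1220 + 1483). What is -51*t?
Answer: -51/263 ≈ -0.19392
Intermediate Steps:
t = 1/263 ≈ 0.0038023
-51*t = -51*1/263 = -51/263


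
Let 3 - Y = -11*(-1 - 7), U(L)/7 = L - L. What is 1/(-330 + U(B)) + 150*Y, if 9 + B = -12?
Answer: -4207501/330 ≈ -12750.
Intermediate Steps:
B = -21 (B = -9 - 12 = -21)
U(L) = 0 (U(L) = 7*(L - L) = 7*0 = 0)
Y = -85 (Y = 3 - (-11)*(-1 - 7) = 3 - (-11)*(-8) = 3 - 1*88 = 3 - 88 = -85)
1/(-330 + U(B)) + 150*Y = 1/(-330 + 0) + 150*(-85) = 1/(-330) - 12750 = -1/330 - 12750 = -4207501/330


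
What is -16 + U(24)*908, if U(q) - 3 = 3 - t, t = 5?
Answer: 892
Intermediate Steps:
U(q) = 1 (U(q) = 3 + (3 - 1*5) = 3 + (3 - 5) = 3 - 2 = 1)
-16 + U(24)*908 = -16 + 1*908 = -16 + 908 = 892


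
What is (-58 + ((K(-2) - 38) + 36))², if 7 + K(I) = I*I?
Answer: 3969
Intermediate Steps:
K(I) = -7 + I² (K(I) = -7 + I*I = -7 + I²)
(-58 + ((K(-2) - 38) + 36))² = (-58 + (((-7 + (-2)²) - 38) + 36))² = (-58 + (((-7 + 4) - 38) + 36))² = (-58 + ((-3 - 38) + 36))² = (-58 + (-41 + 36))² = (-58 - 5)² = (-63)² = 3969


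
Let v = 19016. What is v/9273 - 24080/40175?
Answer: 108134792/74508555 ≈ 1.4513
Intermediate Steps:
v/9273 - 24080/40175 = 19016/9273 - 24080/40175 = 19016*(1/9273) - 24080*1/40175 = 19016/9273 - 4816/8035 = 108134792/74508555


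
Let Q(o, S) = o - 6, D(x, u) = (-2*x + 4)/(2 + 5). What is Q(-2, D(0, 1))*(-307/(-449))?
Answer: -2456/449 ≈ -5.4699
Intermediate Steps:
D(x, u) = 4/7 - 2*x/7 (D(x, u) = (4 - 2*x)/7 = (4 - 2*x)*(1/7) = 4/7 - 2*x/7)
Q(o, S) = -6 + o
Q(-2, D(0, 1))*(-307/(-449)) = (-6 - 2)*(-307/(-449)) = -(-2456)*(-1)/449 = -8*307/449 = -2456/449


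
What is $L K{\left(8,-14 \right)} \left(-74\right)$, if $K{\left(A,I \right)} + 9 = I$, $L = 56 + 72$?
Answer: $217856$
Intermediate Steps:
$L = 128$
$K{\left(A,I \right)} = -9 + I$
$L K{\left(8,-14 \right)} \left(-74\right) = 128 \left(-9 - 14\right) \left(-74\right) = 128 \left(-23\right) \left(-74\right) = \left(-2944\right) \left(-74\right) = 217856$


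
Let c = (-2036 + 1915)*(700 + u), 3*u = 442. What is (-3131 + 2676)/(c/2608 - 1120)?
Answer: 1779960/4535231 ≈ 0.39247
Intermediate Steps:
u = 442/3 (u = (1/3)*442 = 442/3 ≈ 147.33)
c = -307582/3 (c = (-2036 + 1915)*(700 + 442/3) = -121*2542/3 = -307582/3 ≈ -1.0253e+5)
(-3131 + 2676)/(c/2608 - 1120) = (-3131 + 2676)/(-307582/3/2608 - 1120) = -455/(-307582/3*1/2608 - 1120) = -455/(-153791/3912 - 1120) = -455/(-4535231/3912) = -455*(-3912/4535231) = 1779960/4535231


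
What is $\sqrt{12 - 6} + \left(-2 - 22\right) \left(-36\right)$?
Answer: $864 + \sqrt{6} \approx 866.45$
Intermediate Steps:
$\sqrt{12 - 6} + \left(-2 - 22\right) \left(-36\right) = \sqrt{6} + \left(-2 - 22\right) \left(-36\right) = \sqrt{6} - -864 = \sqrt{6} + 864 = 864 + \sqrt{6}$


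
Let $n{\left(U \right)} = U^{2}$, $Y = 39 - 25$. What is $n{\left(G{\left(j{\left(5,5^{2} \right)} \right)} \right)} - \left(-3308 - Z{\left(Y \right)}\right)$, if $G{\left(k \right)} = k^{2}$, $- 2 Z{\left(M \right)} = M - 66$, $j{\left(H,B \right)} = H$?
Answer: $3959$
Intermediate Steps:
$Y = 14$
$Z{\left(M \right)} = 33 - \frac{M}{2}$ ($Z{\left(M \right)} = - \frac{M - 66}{2} = - \frac{-66 + M}{2} = 33 - \frac{M}{2}$)
$n{\left(G{\left(j{\left(5,5^{2} \right)} \right)} \right)} - \left(-3308 - Z{\left(Y \right)}\right) = \left(5^{2}\right)^{2} - \left(-3308 - \left(33 - 7\right)\right) = 25^{2} - \left(-3308 - \left(33 - 7\right)\right) = 625 - \left(-3308 - 26\right) = 625 - -3334 = 625 + 3334 = 3959$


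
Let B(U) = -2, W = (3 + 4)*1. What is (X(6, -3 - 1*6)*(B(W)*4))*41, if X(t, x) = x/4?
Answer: 738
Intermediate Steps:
W = 7 (W = 7*1 = 7)
X(t, x) = x/4 (X(t, x) = x*(¼) = x/4)
(X(6, -3 - 1*6)*(B(W)*4))*41 = (((-3 - 1*6)/4)*(-2*4))*41 = (((-3 - 6)/4)*(-8))*41 = (((¼)*(-9))*(-8))*41 = -9/4*(-8)*41 = 18*41 = 738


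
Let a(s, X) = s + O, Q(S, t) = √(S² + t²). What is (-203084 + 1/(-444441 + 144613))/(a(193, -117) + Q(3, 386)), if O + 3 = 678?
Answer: -13213188493001/45305434983 + 60890269553*√149005/181221739932 ≈ -161.95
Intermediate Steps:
O = 675 (O = -3 + 678 = 675)
a(s, X) = 675 + s (a(s, X) = s + 675 = 675 + s)
(-203084 + 1/(-444441 + 144613))/(a(193, -117) + Q(3, 386)) = (-203084 + 1/(-444441 + 144613))/((675 + 193) + √(3² + 386²)) = (-203084 + 1/(-299828))/(868 + √(9 + 148996)) = (-203084 - 1/299828)/(868 + √149005) = -60890269553/(299828*(868 + √149005))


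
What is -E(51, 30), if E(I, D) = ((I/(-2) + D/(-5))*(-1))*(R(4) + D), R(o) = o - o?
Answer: -945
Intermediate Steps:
R(o) = 0
E(I, D) = D*(I/2 + D/5) (E(I, D) = ((I/(-2) + D/(-5))*(-1))*(0 + D) = ((I*(-½) + D*(-⅕))*(-1))*D = ((-I/2 - D/5)*(-1))*D = (I/2 + D/5)*D = D*(I/2 + D/5))
-E(51, 30) = -30*(2*30 + 5*51)/10 = -30*(60 + 255)/10 = -30*315/10 = -1*945 = -945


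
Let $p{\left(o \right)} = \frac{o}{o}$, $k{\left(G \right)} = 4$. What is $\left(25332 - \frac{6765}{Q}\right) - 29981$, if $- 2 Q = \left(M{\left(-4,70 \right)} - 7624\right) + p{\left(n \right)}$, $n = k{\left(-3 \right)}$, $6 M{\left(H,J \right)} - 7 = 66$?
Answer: $- \frac{42475553}{9133} \approx -4650.8$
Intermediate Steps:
$M{\left(H,J \right)} = \frac{73}{6}$ ($M{\left(H,J \right)} = \frac{7}{6} + \frac{1}{6} \cdot 66 = \frac{7}{6} + 11 = \frac{73}{6}$)
$n = 4$
$p{\left(o \right)} = 1$
$Q = \frac{45665}{12}$ ($Q = - \frac{\left(\frac{73}{6} - 7624\right) + 1}{2} = - \frac{- \frac{45671}{6} + 1}{2} = \left(- \frac{1}{2}\right) \left(- \frac{45665}{6}\right) = \frac{45665}{12} \approx 3805.4$)
$\left(25332 - \frac{6765}{Q}\right) - 29981 = \left(25332 - \frac{6765}{\frac{45665}{12}}\right) - 29981 = \left(25332 - \frac{16236}{9133}\right) - 29981 = \frac{231340920}{9133} - 29981 = - \frac{42475553}{9133}$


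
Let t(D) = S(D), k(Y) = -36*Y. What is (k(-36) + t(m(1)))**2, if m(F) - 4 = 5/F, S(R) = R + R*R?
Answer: 1920996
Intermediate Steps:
S(R) = R + R**2
m(F) = 4 + 5/F
t(D) = D*(1 + D)
(k(-36) + t(m(1)))**2 = (-36*(-36) + (4 + 5/1)*(1 + (4 + 5/1)))**2 = (1296 + (4 + 5*1)*(1 + (4 + 5*1)))**2 = (1296 + (4 + 5)*(1 + (4 + 5)))**2 = (1296 + 9*(1 + 9))**2 = (1296 + 9*10)**2 = (1296 + 90)**2 = 1386**2 = 1920996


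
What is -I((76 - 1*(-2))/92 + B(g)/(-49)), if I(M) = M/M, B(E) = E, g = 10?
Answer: -1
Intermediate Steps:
I(M) = 1
-I((76 - 1*(-2))/92 + B(g)/(-49)) = -1*1 = -1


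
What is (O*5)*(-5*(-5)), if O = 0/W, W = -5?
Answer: 0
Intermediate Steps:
O = 0 (O = 0/(-5) = 0*(-⅕) = 0)
(O*5)*(-5*(-5)) = (0*5)*(-5*(-5)) = 0*25 = 0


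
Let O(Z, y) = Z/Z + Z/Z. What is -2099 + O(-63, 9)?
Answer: -2097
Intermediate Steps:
O(Z, y) = 2 (O(Z, y) = 1 + 1 = 2)
-2099 + O(-63, 9) = -2099 + 2 = -2097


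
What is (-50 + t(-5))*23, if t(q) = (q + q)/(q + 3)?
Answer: -1035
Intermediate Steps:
t(q) = 2*q/(3 + q) (t(q) = (2*q)/(3 + q) = 2*q/(3 + q))
(-50 + t(-5))*23 = (-50 + 2*(-5)/(3 - 5))*23 = (-50 + 2*(-5)/(-2))*23 = (-50 + 2*(-5)*(-½))*23 = (-50 + 5)*23 = -45*23 = -1035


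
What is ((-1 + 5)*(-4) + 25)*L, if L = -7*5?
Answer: -315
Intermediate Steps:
L = -35
((-1 + 5)*(-4) + 25)*L = ((-1 + 5)*(-4) + 25)*(-35) = (4*(-4) + 25)*(-35) = (-16 + 25)*(-35) = 9*(-35) = -315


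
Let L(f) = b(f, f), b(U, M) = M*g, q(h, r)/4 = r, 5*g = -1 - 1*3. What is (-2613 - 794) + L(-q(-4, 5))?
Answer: -3391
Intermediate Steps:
g = -4/5 (g = (-1 - 1*3)/5 = (-1 - 3)/5 = (1/5)*(-4) = -4/5 ≈ -0.80000)
q(h, r) = 4*r
b(U, M) = -4*M/5 (b(U, M) = M*(-4/5) = -4*M/5)
L(f) = -4*f/5
(-2613 - 794) + L(-q(-4, 5)) = (-2613 - 794) - (-4)*4*5/5 = -3407 - (-4)*20/5 = -3407 - 4/5*(-20) = -3407 + 16 = -3391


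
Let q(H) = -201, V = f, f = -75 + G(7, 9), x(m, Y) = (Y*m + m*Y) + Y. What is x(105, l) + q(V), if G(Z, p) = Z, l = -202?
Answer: -42823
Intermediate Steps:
x(m, Y) = Y + 2*Y*m (x(m, Y) = (Y*m + Y*m) + Y = 2*Y*m + Y = Y + 2*Y*m)
f = -68 (f = -75 + 7 = -68)
V = -68
x(105, l) + q(V) = -202*(1 + 2*105) - 201 = -202*(1 + 210) - 201 = -202*211 - 201 = -42622 - 201 = -42823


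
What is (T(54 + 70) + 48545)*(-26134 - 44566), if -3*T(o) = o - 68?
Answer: -10292435300/3 ≈ -3.4308e+9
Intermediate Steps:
T(o) = 68/3 - o/3 (T(o) = -(o - 68)/3 = -(-68 + o)/3 = 68/3 - o/3)
(T(54 + 70) + 48545)*(-26134 - 44566) = ((68/3 - (54 + 70)/3) + 48545)*(-26134 - 44566) = ((68/3 - ⅓*124) + 48545)*(-70700) = ((68/3 - 124/3) + 48545)*(-70700) = (-56/3 + 48545)*(-70700) = (145579/3)*(-70700) = -10292435300/3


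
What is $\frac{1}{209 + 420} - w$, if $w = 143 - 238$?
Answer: $\frac{59756}{629} \approx 95.002$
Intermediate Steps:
$w = -95$ ($w = 143 - 238 = -95$)
$\frac{1}{209 + 420} - w = \frac{1}{209 + 420} - -95 = \frac{1}{629} + 95 = \frac{59756}{629}$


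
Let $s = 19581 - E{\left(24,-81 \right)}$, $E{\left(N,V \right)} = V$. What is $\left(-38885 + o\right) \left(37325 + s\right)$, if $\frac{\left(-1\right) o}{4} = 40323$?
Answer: $-11407486699$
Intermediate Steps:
$o = -161292$ ($o = \left(-4\right) 40323 = -161292$)
$s = 19662$ ($s = 19581 - -81 = 19581 + 81 = 19662$)
$\left(-38885 + o\right) \left(37325 + s\right) = \left(-38885 - 161292\right) \left(37325 + 19662\right) = \left(-200177\right) 56987 = -11407486699$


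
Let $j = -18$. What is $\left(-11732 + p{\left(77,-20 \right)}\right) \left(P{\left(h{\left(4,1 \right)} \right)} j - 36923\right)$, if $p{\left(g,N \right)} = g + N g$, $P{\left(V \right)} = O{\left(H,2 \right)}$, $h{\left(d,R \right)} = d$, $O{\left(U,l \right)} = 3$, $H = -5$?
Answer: $487911515$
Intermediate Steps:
$P{\left(V \right)} = 3$
$\left(-11732 + p{\left(77,-20 \right)}\right) \left(P{\left(h{\left(4,1 \right)} \right)} j - 36923\right) = \left(-11732 + 77 \left(1 - 20\right)\right) \left(3 \left(-18\right) - 36923\right) = \left(-11732 + 77 \left(-19\right)\right) \left(-54 - 36923\right) = \left(-11732 - 1463\right) \left(-36977\right) = \left(-13195\right) \left(-36977\right) = 487911515$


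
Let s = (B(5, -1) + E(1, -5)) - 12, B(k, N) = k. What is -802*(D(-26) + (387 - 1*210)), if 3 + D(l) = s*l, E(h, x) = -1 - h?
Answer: -327216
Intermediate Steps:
s = -9 (s = (5 + (-1 - 1*1)) - 12 = (5 + (-1 - 1)) - 12 = (5 - 2) - 12 = 3 - 12 = -9)
D(l) = -3 - 9*l
-802*(D(-26) + (387 - 1*210)) = -802*((-3 - 9*(-26)) + (387 - 1*210)) = -802*((-3 + 234) + (387 - 210)) = -802*(231 + 177) = -802*408 = -327216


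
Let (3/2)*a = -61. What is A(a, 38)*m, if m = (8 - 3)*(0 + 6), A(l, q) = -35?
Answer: -1050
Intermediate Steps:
a = -122/3 (a = (2/3)*(-61) = -122/3 ≈ -40.667)
m = 30 (m = 5*6 = 30)
A(a, 38)*m = -35*30 = -1050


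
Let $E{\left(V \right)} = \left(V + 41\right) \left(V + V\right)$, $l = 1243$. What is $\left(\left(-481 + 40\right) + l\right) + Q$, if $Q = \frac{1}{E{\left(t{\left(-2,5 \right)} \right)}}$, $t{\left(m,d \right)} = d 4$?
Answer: $\frac{1956881}{2440} \approx 802.0$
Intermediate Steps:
$t{\left(m,d \right)} = 4 d$
$E{\left(V \right)} = 2 V \left(41 + V\right)$ ($E{\left(V \right)} = \left(41 + V\right) 2 V = 2 V \left(41 + V\right)$)
$Q = \frac{1}{2440}$ ($Q = \frac{1}{2 \cdot 4 \cdot 5 \left(41 + 4 \cdot 5\right)} = \frac{1}{2 \cdot 20 \left(41 + 20\right)} = \frac{1}{2 \cdot 20 \cdot 61} = \frac{1}{2440} \approx 0.00040984$)
$\left(\left(-481 + 40\right) + l\right) + Q = \left(\left(-481 + 40\right) + 1243\right) + \frac{1}{2440} = \left(-441 + 1243\right) + \frac{1}{2440} = 802 + \frac{1}{2440} = \frac{1956881}{2440}$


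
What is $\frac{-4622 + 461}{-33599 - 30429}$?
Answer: $\frac{4161}{64028} \approx 0.064987$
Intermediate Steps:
$\frac{-4622 + 461}{-33599 - 30429} = - \frac{4161}{-64028} = \left(-4161\right) \left(- \frac{1}{64028}\right) = \frac{4161}{64028}$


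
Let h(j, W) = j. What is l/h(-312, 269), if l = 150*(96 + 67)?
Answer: -4075/52 ≈ -78.365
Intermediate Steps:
l = 24450 (l = 150*163 = 24450)
l/h(-312, 269) = 24450/(-312) = 24450*(-1/312) = -4075/52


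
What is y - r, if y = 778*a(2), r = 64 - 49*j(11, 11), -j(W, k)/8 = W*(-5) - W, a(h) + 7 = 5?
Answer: 24252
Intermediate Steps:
a(h) = -2 (a(h) = -7 + 5 = -2)
j(W, k) = 48*W (j(W, k) = -8*(W*(-5) - W) = -8*(-5*W - W) = -(-48)*W = 48*W)
r = -25808 (r = 64 - 2352*11 = 64 - 49*528 = 64 - 25872 = -25808)
y = -1556 (y = 778*(-2) = -1556)
y - r = -1556 - 1*(-25808) = -1556 + 25808 = 24252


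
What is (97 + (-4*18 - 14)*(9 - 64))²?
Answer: 23299929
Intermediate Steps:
(97 + (-4*18 - 14)*(9 - 64))² = (97 + (-72 - 14)*(-55))² = (97 - 86*(-55))² = (97 + 4730)² = 4827² = 23299929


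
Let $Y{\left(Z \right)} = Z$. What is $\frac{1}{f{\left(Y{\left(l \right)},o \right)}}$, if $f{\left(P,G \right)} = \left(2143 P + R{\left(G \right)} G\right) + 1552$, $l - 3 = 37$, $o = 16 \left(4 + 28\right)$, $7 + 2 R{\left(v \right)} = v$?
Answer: $\frac{1}{216552} \approx 4.6178 \cdot 10^{-6}$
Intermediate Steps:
$R{\left(v \right)} = - \frac{7}{2} + \frac{v}{2}$
$o = 512$ ($o = 16 \cdot 32 = 512$)
$l = 40$ ($l = 3 + 37 = 40$)
$f{\left(P,G \right)} = 1552 + 2143 P + G \left(- \frac{7}{2} + \frac{G}{2}\right)$ ($f{\left(P,G \right)} = \left(2143 P + \left(- \frac{7}{2} + \frac{G}{2}\right) G\right) + 1552 = \left(2143 P + G \left(- \frac{7}{2} + \frac{G}{2}\right)\right) + 1552 = 1552 + 2143 P + G \left(- \frac{7}{2} + \frac{G}{2}\right)$)
$\frac{1}{f{\left(Y{\left(l \right)},o \right)}} = \frac{1}{1552 + 2143 \cdot 40 + \frac{1}{2} \cdot 512 \left(-7 + 512\right)} = \frac{1}{1552 + 85720 + \frac{1}{2} \cdot 512 \cdot 505} = \frac{1}{1552 + 85720 + 129280} = \frac{1}{216552}$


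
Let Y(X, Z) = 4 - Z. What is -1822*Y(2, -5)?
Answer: -16398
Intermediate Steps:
-1822*Y(2, -5) = -1822*(4 - 1*(-5)) = -1822*(4 + 5) = -1822*9 = -16398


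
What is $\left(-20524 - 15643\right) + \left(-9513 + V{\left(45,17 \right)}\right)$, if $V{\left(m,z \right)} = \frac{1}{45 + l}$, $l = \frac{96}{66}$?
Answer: $- \frac{23342469}{511} \approx -45680.0$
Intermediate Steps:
$l = \frac{16}{11}$ ($l = 96 \cdot \frac{1}{66} = \frac{16}{11} \approx 1.4545$)
$V{\left(m,z \right)} = \frac{11}{511}$ ($V{\left(m,z \right)} = \frac{1}{45 + \frac{16}{11}} = \frac{1}{\frac{511}{11}} = \frac{11}{511}$)
$\left(-20524 - 15643\right) + \left(-9513 + V{\left(45,17 \right)}\right) = \left(-20524 - 15643\right) + \left(-9513 + \frac{11}{511}\right) = -36167 - \frac{4861132}{511} = - \frac{23342469}{511}$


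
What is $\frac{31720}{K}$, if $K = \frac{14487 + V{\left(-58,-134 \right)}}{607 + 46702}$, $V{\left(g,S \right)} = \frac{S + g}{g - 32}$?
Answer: $\frac{22509622200}{217337} \approx 1.0357 \cdot 10^{5}$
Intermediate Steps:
$V{\left(g,S \right)} = \frac{S + g}{-32 + g}$
$K = \frac{217337}{709635}$ ($K = \frac{14487 + \frac{-134 - 58}{-32 - 58}}{607 + 46702} = \frac{14487 + \frac{1}{-90} \left(-192\right)}{47309} = \left(14487 - - \frac{32}{15}\right) \frac{1}{47309} = \left(14487 + \frac{32}{15}\right) \frac{1}{47309} = \frac{217337}{15} \cdot \frac{1}{47309} = \frac{217337}{709635} \approx 0.30627$)
$\frac{31720}{K} = \frac{31720}{\frac{217337}{709635}} = 31720 \cdot \frac{709635}{217337} = \frac{22509622200}{217337}$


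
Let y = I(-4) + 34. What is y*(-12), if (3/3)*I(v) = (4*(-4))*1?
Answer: -216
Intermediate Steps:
I(v) = -16 (I(v) = (4*(-4))*1 = -16*1 = -16)
y = 18 (y = -16 + 34 = 18)
y*(-12) = 18*(-12) = -216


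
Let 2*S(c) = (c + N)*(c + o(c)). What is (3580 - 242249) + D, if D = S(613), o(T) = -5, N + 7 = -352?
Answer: -161453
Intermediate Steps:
N = -359 (N = -7 - 352 = -359)
S(c) = (-359 + c)*(-5 + c)/2 (S(c) = ((c - 359)*(c - 5))/2 = ((-359 + c)*(-5 + c))/2 = (-359 + c)*(-5 + c)/2)
D = 77216 (D = 1795/2 + (½)*613² - 182*613 = 1795/2 + (½)*375769 - 111566 = 1795/2 + 375769/2 - 111566 = 77216)
(3580 - 242249) + D = (3580 - 242249) + 77216 = -238669 + 77216 = -161453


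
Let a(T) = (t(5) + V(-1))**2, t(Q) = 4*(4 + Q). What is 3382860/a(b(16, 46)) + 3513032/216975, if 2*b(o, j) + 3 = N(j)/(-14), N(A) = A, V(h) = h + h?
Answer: 184514278373/62705775 ≈ 2942.5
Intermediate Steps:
V(h) = 2*h
t(Q) = 16 + 4*Q
b(o, j) = -3/2 - j/28 (b(o, j) = -3/2 + (j/(-14))/2 = -3/2 + (j*(-1/14))/2 = -3/2 + (-j/14)/2 = -3/2 - j/28)
a(T) = 1156 (a(T) = ((16 + 4*5) + 2*(-1))**2 = ((16 + 20) - 2)**2 = (36 - 2)**2 = 34**2 = 1156)
3382860/a(b(16, 46)) + 3513032/216975 = 3382860/1156 + 3513032/216975 = 3382860*(1/1156) + 3513032*(1/216975) = 845715/289 + 3513032/216975 = 184514278373/62705775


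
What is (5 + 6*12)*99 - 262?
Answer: 7361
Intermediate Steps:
(5 + 6*12)*99 - 262 = (5 + 72)*99 - 262 = 77*99 - 262 = 7623 - 262 = 7361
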